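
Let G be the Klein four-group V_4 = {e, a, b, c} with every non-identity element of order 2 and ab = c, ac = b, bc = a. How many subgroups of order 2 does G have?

|G| = 4 and 2 | 4, so subgroups of order 2 are possible by Lagrange.
The subgroups of order 2 are: {e, a}; {e, b}; {e, c}.
So G has 3 subgroups of order 2.

3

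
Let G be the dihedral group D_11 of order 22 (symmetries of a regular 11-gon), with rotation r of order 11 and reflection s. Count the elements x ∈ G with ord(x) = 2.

11

Enumerating element orders in G gives 11 elements of order 2.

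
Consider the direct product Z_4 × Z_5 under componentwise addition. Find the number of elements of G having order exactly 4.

An element (a,b) has order lcm(ord(a), ord(b)); count pairs with lcm equal to 4.
Enumerating gives 2 such elements.

2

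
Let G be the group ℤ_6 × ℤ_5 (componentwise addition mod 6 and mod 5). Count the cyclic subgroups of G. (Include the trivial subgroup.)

Each element a generates a cyclic subgroup ⟨a⟩; distinct elements may generate the same one (a cyclic group of order d has φ(d) generators).
Cyclic subgroups by order — order 1: 1; order 2: 1; order 3: 1; order 5: 1; order 6: 1; order 10: 1; order 15: 1; order 30: 1.
Total: 8.

8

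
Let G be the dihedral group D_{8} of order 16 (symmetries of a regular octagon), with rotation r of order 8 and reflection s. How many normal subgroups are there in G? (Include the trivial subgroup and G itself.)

G has 19 subgroups. Checking conjugation-invariance by order — order 1: 1/1 normal; order 2: 1/9 normal; order 4: 1/5 normal; order 8: 3/3 normal; order 16: 1/1 normal.
Total normal subgroups: 7.

7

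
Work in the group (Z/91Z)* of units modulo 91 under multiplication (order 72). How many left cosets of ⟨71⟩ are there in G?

6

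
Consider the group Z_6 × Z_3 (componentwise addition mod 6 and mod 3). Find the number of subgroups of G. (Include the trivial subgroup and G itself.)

|G| = 18, so by Lagrange every subgroup order divides 18. Divisors: 1, 2, 3, 6, 9, 18.
Subgroups by order — order 1: 1; order 2: 1; order 3: 4; order 6: 4; order 9: 1; order 18: 1.
Total: 1 + 1 + 4 + 4 + 1 + 1 = 12.

12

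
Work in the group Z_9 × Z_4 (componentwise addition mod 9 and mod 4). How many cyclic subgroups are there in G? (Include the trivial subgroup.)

A cyclic subgroup of order d is generated by each of its φ(d) elements of order d, so the cyclic subgroups of order d number (#elements of order d)/φ(d).
Cyclic subgroups by order — order 1: 1; order 2: 1; order 3: 1; order 4: 1; order 6: 1; order 9: 1; order 12: 1; order 18: 1; order 36: 1.
Total: 9.

9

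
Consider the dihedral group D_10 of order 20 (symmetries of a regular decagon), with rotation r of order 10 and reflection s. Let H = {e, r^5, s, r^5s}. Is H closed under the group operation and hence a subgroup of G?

Yes

|H| = 4 divides |G| = 20, consistent with Lagrange.
H contains the identity, every element's inverse is in H, and H is closed under ·: it is a subgroup.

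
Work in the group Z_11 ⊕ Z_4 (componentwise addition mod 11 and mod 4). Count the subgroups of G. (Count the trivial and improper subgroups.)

6

|G| = 44, so by Lagrange every subgroup order divides 44. Divisors: 1, 2, 4, 11, 22, 44.
Subgroups by order — order 1: 1; order 2: 1; order 4: 1; order 11: 1; order 22: 1; order 44: 1.
Total: 1 + 1 + 1 + 1 + 1 + 1 = 6.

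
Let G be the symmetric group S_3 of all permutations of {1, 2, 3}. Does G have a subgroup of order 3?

3 | 6. A subgroup of order 3 is {e, (1 2 3), (1 3 2)}.

Yes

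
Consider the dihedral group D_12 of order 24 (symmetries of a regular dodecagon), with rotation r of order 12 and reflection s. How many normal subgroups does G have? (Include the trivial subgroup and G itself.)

G has 34 subgroups. Checking conjugation-invariance by order — order 1: 1/1 normal; order 2: 1/13 normal; order 3: 1/1 normal; order 4: 1/7 normal; order 6: 1/5 normal; order 8: 0/3 normal; order 12: 3/3 normal; order 24: 1/1 normal.
Total normal subgroups: 9.

9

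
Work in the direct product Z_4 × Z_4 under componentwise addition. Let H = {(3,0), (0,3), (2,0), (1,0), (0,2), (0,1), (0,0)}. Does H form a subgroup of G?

|H| = 7 does not divide |G| = 16, so by Lagrange H is not a subgroup.

No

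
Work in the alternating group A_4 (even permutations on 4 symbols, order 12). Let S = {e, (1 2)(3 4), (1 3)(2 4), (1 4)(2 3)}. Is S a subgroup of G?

Yes

|S| = 4 divides |G| = 12, consistent with Lagrange.
S contains the identity, every element's inverse is in S, and S is closed under ∘: it is a subgroup.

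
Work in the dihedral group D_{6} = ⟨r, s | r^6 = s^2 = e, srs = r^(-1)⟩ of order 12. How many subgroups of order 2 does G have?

|G| = 12 and 2 | 12, so subgroups of order 2 are possible by Lagrange.
The subgroups of order 2 are: {e, r^2s}; {e, r^3}; {e, r^3s}; {e, r^4s}; … (7 in all).
So G has 7 subgroups of order 2.

7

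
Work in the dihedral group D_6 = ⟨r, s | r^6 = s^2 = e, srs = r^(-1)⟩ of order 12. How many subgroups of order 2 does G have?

7

|G| = 12 and 2 | 12, so subgroups of order 2 are possible by Lagrange.
The subgroups of order 2 are: {e, r^2s}; {e, r^3}; {e, r^3s}; {e, r^4s}; … (7 in all).
So G has 7 subgroups of order 2.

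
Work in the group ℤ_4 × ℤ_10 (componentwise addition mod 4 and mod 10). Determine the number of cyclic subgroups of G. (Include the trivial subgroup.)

12

A cyclic subgroup of order d is generated by each of its φ(d) elements of order d, so the cyclic subgroups of order d number (#elements of order d)/φ(d).
Cyclic subgroups by order — order 1: 1; order 2: 3; order 4: 2; order 5: 1; order 10: 3; order 20: 2.
Total: 12.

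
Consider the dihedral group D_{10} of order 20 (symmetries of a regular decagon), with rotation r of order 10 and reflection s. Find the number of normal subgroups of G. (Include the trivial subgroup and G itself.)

7

G has 22 subgroups. Checking conjugation-invariance by order — order 1: 1/1 normal; order 2: 1/11 normal; order 4: 0/5 normal; order 5: 1/1 normal; order 10: 3/3 normal; order 20: 1/1 normal.
Total normal subgroups: 7.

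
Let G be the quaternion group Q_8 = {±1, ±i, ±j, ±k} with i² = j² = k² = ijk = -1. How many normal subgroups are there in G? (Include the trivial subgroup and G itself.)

G has 6 subgroups. Checking conjugation-invariance by order — order 1: 1/1 normal; order 2: 1/1 normal; order 4: 3/3 normal; order 8: 1/1 normal.
Total normal subgroups: 6.

6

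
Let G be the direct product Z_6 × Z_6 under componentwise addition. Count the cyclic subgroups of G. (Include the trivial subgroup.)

20

Group the elements of G by the cyclic subgroup they generate; each cyclic subgroup of order d accounts for φ(d) elements.
Cyclic subgroups by order — order 1: 1; order 2: 3; order 3: 4; order 6: 12.
Total: 20.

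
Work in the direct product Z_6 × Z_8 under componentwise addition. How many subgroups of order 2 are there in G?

|G| = 48 and 2 | 48, so subgroups of order 2 are possible by Lagrange.
The subgroups of order 2 are: {(0,0), (0,4)}; {(0,0), (3,0)}; {(0,0), (3,4)}.
So G has 3 subgroups of order 2.

3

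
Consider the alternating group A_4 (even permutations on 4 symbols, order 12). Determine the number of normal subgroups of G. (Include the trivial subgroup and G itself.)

G has 10 subgroups. Checking conjugation-invariance by order — order 1: 1/1 normal; order 2: 0/3 normal; order 3: 0/4 normal; order 4: 1/1 normal; order 12: 1/1 normal.
Total normal subgroups: 3.

3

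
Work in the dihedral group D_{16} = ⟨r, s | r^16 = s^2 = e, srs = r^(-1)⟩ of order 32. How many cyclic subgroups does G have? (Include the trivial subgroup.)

Group the elements of G by the cyclic subgroup they generate; each cyclic subgroup of order d accounts for φ(d) elements.
Cyclic subgroups by order — order 1: 1; order 2: 17; order 4: 1; order 8: 1; order 16: 1.
Total: 21.

21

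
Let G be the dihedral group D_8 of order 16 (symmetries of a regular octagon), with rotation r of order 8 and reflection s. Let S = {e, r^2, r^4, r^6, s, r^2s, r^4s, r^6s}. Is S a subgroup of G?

Yes

|S| = 8 divides |G| = 16, consistent with Lagrange.
S contains the identity, every element's inverse is in S, and S is closed under ·: it is a subgroup.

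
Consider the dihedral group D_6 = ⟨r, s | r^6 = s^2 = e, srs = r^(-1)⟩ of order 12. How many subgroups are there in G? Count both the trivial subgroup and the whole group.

16

|G| = 12, so by Lagrange every subgroup order divides 12. Divisors: 1, 2, 3, 4, 6, 12.
Subgroups by order — order 1: 1; order 2: 7; order 3: 1; order 4: 3; order 6: 3; order 12: 1.
Total: 1 + 7 + 1 + 3 + 3 + 1 = 16.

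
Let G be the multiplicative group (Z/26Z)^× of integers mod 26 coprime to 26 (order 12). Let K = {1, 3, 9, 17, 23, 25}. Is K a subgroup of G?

|K| = 6 divides |G| = 12, consistent with Lagrange.
K contains the identity, every element's inverse is in K, and K is closed under ·: it is a subgroup.
In fact K = ⟨17⟩.

Yes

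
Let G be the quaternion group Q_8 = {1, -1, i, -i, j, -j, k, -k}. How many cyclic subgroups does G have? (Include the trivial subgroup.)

5

Each element a generates a cyclic subgroup ⟨a⟩; distinct elements may generate the same one (a cyclic group of order d has φ(d) generators).
Cyclic subgroups by order — order 1: 1; order 2: 1; order 4: 3.
Total: 5.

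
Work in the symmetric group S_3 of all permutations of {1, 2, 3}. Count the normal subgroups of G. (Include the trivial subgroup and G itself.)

3

G has 6 subgroups. Checking conjugation-invariance by order — order 1: 1/1 normal; order 2: 0/3 normal; order 3: 1/1 normal; order 6: 1/1 normal.
Total normal subgroups: 3.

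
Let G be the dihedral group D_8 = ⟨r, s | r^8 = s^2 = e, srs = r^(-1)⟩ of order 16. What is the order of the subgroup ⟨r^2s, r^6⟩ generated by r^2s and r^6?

8

|⟨r^2s⟩| = 2 and |⟨r^6⟩| = 4, so |H| is a multiple of lcm(2, 4) = 4 and divides |G| = 16.
Closing under the operation: H = {e, r^2, r^4, r^6, s, r^2s, r^4s, r^6s}, so |H| = 8.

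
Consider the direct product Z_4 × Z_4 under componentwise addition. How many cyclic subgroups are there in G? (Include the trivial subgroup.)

Each element a generates a cyclic subgroup ⟨a⟩; distinct elements may generate the same one (a cyclic group of order d has φ(d) generators).
Cyclic subgroups by order — order 1: 1; order 2: 3; order 4: 6.
Total: 10.

10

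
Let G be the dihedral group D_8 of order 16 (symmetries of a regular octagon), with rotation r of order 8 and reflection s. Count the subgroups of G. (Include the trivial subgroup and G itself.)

19

|G| = 16, so by Lagrange every subgroup order divides 16. Divisors: 1, 2, 4, 8, 16.
Subgroups by order — order 1: 1; order 2: 9; order 4: 5; order 8: 3; order 16: 1.
Total: 1 + 9 + 5 + 3 + 1 = 19.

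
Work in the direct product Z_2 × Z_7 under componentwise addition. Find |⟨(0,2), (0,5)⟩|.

|⟨(0,2)⟩| = 7 and |⟨(0,5)⟩| = 7, so |H| is a multiple of lcm(7, 7) = 7 and divides |G| = 14.
Closing under the operation: H = {(0,0), (0,1), (0,2), (0,3), (0,4), (0,5), (0,6)}, so |H| = 7.

7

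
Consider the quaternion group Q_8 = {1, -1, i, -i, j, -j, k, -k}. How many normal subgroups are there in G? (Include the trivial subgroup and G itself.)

G has 6 subgroups. Checking conjugation-invariance by order — order 1: 1/1 normal; order 2: 1/1 normal; order 4: 3/3 normal; order 8: 1/1 normal.
Total normal subgroups: 6.

6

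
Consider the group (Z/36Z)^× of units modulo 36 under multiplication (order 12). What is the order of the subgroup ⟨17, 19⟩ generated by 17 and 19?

4

|⟨17⟩| = 2 and |⟨19⟩| = 2, so |H| is a multiple of lcm(2, 2) = 2 and divides |G| = 12.
Closing under the operation: H = {1, 17, 19, 35}, so |H| = 4.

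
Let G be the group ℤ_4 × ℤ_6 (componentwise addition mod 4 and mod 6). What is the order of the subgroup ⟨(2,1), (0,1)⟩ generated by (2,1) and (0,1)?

|⟨(2,1)⟩| = 6 and |⟨(0,1)⟩| = 6, so |H| is a multiple of lcm(6, 6) = 6 and divides |G| = 24.
Closing under the operation: H = {(0,0), (0,1), (0,2), (0,3), (0,4), (0,5), (2,0), (2,1), (2,2), (2,3), (2,4), (2,5)}, so |H| = 12.

12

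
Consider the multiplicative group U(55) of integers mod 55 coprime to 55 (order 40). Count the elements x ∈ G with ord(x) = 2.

3

The elements of order 2 are: 21, 34, 54.
That's 3.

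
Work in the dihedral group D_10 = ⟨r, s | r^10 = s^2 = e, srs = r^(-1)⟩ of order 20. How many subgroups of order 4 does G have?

5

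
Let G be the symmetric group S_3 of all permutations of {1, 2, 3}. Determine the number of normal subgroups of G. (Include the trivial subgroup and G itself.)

3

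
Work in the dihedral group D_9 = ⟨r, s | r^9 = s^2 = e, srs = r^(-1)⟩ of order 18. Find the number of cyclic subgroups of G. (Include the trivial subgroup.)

12

Group the elements of G by the cyclic subgroup they generate; each cyclic subgroup of order d accounts for φ(d) elements.
Cyclic subgroups by order — order 1: 1; order 2: 9; order 3: 1; order 9: 1.
Total: 12.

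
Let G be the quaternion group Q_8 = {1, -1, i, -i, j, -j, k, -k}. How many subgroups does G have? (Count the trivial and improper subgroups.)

6

|G| = 8, so by Lagrange every subgroup order divides 8. Divisors: 1, 2, 4, 8.
Subgroups by order — order 1: 1; order 2: 1; order 4: 3; order 8: 1.
Total: 1 + 1 + 3 + 1 = 6.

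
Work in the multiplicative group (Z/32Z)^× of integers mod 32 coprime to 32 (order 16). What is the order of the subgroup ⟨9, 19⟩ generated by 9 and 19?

8

|⟨9⟩| = 4 and |⟨19⟩| = 8, so |H| is a multiple of lcm(4, 8) = 8 and divides |G| = 16.
Closing under the operation: H = {1, 3, 9, 11, 17, 19, 25, 27}, so |H| = 8.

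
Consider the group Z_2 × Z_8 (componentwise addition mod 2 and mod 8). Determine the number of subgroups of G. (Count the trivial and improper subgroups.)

|G| = 16, so by Lagrange every subgroup order divides 16. Divisors: 1, 2, 4, 8, 16.
Subgroups by order — order 1: 1; order 2: 3; order 4: 3; order 8: 3; order 16: 1.
Total: 1 + 3 + 3 + 3 + 1 = 11.

11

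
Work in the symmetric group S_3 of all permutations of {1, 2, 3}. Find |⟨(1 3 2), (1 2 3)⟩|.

3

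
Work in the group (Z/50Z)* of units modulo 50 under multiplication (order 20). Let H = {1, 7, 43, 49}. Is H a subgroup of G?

Yes

|H| = 4 divides |G| = 20, consistent with Lagrange.
H contains the identity, every element's inverse is in H, and H is closed under ·: it is a subgroup.
In fact H = ⟨43⟩.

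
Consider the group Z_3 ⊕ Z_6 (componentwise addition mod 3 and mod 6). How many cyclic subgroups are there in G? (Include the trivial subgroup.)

10

Group the elements of G by the cyclic subgroup they generate; each cyclic subgroup of order d accounts for φ(d) elements.
Cyclic subgroups by order — order 1: 1; order 2: 1; order 3: 4; order 6: 4.
Total: 10.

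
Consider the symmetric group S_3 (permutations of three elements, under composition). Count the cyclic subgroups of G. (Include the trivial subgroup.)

A cyclic subgroup of order d is generated by each of its φ(d) elements of order d, so the cyclic subgroups of order d number (#elements of order d)/φ(d).
Cyclic subgroups by order — order 1: 1; order 2: 3; order 3: 1.
Total: 5.

5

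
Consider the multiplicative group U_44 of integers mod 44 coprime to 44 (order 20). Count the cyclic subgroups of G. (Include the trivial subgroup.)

8

Group the elements of G by the cyclic subgroup they generate; each cyclic subgroup of order d accounts for φ(d) elements.
Cyclic subgroups by order — order 1: 1; order 2: 3; order 5: 1; order 10: 3.
Total: 8.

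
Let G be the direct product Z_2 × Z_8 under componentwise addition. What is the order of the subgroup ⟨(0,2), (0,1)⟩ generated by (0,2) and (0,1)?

8

|⟨(0,2)⟩| = 4 and |⟨(0,1)⟩| = 8, so |H| is a multiple of lcm(4, 8) = 8 and divides |G| = 16.
Closing under the operation: H = {(0,0), (0,1), (0,2), (0,3), (0,4), (0,5), (0,6), (0,7)}, so |H| = 8.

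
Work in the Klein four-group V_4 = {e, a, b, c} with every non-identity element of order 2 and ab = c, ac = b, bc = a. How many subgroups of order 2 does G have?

3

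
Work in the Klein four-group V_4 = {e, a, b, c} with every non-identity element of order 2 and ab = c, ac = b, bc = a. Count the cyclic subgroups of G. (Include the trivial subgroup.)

4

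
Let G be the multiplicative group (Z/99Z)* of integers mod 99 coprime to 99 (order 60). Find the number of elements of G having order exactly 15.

8

The elements of order 15 are: 4, 16, 25, 31, 49, 58, 70, 97.
That's 8.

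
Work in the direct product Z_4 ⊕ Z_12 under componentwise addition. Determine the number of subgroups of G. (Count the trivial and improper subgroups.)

|G| = 48, so by Lagrange every subgroup order divides 48. Divisors: 1, 2, 3, 4, 6, 8, 12, 16, 24, 48.
Subgroups by order — order 1: 1; order 2: 3; order 3: 1; order 4: 7; order 6: 3; order 8: 3; order 12: 7; order 16: 1; order 24: 3; order 48: 1.
Total: 1 + 3 + 1 + 7 + 3 + 3 + 7 + 1 + 3 + 1 = 30.

30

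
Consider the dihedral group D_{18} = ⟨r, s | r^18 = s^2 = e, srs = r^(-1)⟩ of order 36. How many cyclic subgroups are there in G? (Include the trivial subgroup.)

24

Group the elements of G by the cyclic subgroup they generate; each cyclic subgroup of order d accounts for φ(d) elements.
Cyclic subgroups by order — order 1: 1; order 2: 19; order 3: 1; order 6: 1; order 9: 1; order 18: 1.
Total: 24.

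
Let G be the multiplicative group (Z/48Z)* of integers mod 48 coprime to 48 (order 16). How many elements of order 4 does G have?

The elements of order 4 are: 5, 11, 13, 19, 29, 35, 37, 43.
That's 8.

8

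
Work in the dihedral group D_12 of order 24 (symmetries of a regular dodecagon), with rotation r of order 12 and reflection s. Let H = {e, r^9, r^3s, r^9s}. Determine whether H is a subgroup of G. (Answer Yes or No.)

r^9 ∈ H but its inverse r^3 ∉ H, so H is not a subgroup.

No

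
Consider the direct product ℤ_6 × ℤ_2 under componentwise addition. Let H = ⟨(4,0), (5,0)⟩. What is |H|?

6

|⟨(4,0)⟩| = 3 and |⟨(5,0)⟩| = 6, so |H| is a multiple of lcm(3, 6) = 6 and divides |G| = 12.
Closing under the operation: H = {(0,0), (1,0), (2,0), (3,0), (4,0), (5,0)}, so |H| = 6.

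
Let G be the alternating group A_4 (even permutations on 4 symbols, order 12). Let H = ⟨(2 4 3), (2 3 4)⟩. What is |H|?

|⟨(2 4 3)⟩| = 3 and |⟨(2 3 4)⟩| = 3, so |H| is a multiple of lcm(3, 3) = 3 and divides |G| = 12.
Closing under the operation: H = {e, (2 3 4), (2 4 3)}, so |H| = 3.

3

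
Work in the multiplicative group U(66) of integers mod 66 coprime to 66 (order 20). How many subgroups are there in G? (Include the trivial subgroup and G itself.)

|G| = 20, so by Lagrange every subgroup order divides 20. Divisors: 1, 2, 4, 5, 10, 20.
Subgroups by order — order 1: 1; order 2: 3; order 4: 1; order 5: 1; order 10: 3; order 20: 1.
Total: 1 + 3 + 1 + 1 + 3 + 1 = 10.

10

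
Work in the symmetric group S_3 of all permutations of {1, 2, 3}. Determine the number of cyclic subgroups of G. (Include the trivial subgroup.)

A cyclic subgroup of order d is generated by each of its φ(d) elements of order d, so the cyclic subgroups of order d number (#elements of order d)/φ(d).
Cyclic subgroups by order — order 1: 1; order 2: 3; order 3: 1.
Total: 5.

5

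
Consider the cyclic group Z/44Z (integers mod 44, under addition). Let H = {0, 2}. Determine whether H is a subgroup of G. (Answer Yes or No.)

2 ∈ H but its inverse 42 ∉ H, so H is not a subgroup.

No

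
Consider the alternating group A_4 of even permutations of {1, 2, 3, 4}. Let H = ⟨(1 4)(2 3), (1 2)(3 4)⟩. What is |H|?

|⟨(1 4)(2 3)⟩| = 2 and |⟨(1 2)(3 4)⟩| = 2, so |H| is a multiple of lcm(2, 2) = 2 and divides |G| = 12.
Closing under the operation: H = {e, (1 2)(3 4), (1 3)(2 4), (1 4)(2 3)}, so |H| = 4.

4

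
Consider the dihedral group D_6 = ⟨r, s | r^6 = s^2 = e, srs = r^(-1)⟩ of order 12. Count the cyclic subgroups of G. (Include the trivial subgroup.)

Group the elements of G by the cyclic subgroup they generate; each cyclic subgroup of order d accounts for φ(d) elements.
Cyclic subgroups by order — order 1: 1; order 2: 7; order 3: 1; order 6: 1.
Total: 10.

10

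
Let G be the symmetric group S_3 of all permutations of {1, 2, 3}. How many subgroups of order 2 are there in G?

|G| = 6 and 2 | 6, so subgroups of order 2 are possible by Lagrange.
The subgroups of order 2 are: {e, (1 2)}; {e, (1 3)}; {e, (2 3)}.
So G has 3 subgroups of order 2.

3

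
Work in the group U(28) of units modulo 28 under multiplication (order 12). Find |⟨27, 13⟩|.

|⟨27⟩| = 2 and |⟨13⟩| = 2, so |H| is a multiple of lcm(2, 2) = 2 and divides |G| = 12.
Closing under the operation: H = {1, 13, 15, 27}, so |H| = 4.

4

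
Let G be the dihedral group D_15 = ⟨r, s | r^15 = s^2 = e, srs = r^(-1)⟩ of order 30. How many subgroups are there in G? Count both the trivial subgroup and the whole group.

28

|G| = 30, so by Lagrange every subgroup order divides 30. Divisors: 1, 2, 3, 5, 6, 10, 15, 30.
Subgroups by order — order 1: 1; order 2: 15; order 3: 1; order 5: 1; order 6: 5; order 10: 3; order 15: 1; order 30: 1.
Total: 1 + 15 + 1 + 1 + 5 + 3 + 1 + 1 = 28.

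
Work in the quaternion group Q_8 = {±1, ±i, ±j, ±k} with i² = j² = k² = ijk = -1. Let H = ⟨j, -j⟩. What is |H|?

4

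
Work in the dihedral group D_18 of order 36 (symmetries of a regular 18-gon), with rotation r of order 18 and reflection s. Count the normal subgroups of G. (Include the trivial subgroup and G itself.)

9

G has 45 subgroups. Checking conjugation-invariance by order — order 1: 1/1 normal; order 2: 1/19 normal; order 3: 1/1 normal; order 4: 0/9 normal; order 6: 1/7 normal; order 9: 1/1 normal; order 12: 0/3 normal; order 18: 3/3 normal; order 36: 1/1 normal.
Total normal subgroups: 9.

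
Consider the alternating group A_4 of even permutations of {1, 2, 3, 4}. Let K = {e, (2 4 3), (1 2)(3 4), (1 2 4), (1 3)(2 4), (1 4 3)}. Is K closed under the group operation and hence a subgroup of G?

No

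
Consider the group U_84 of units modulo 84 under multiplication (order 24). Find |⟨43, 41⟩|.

4

|⟨43⟩| = 2 and |⟨41⟩| = 2, so |H| is a multiple of lcm(2, 2) = 2 and divides |G| = 24.
Closing under the operation: H = {1, 41, 43, 83}, so |H| = 4.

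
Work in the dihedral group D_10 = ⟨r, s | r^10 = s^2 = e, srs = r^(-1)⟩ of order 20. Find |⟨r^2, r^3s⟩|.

|⟨r^2⟩| = 5 and |⟨r^3s⟩| = 2, so |H| is a multiple of lcm(5, 2) = 10 and divides |G| = 20.
Closing under the operation: H = {e, r^2, r^4, r^6, r^8, rs, r^3s, r^5s, r^7s, r^9s}, so |H| = 10.

10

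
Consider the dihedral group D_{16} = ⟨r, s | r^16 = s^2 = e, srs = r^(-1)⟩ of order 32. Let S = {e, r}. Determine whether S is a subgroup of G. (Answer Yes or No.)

r ∈ S but its inverse r^15 ∉ S, so S is not a subgroup.

No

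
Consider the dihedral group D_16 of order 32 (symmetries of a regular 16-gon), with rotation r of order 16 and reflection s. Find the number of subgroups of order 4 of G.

9

|G| = 32 and 4 | 32, so subgroups of order 4 are possible by Lagrange.
The subgroups of order 4 are: {e, r^8, r^2s, r^10s}; {e, r^8, r^3s, r^11s}; {e, r^4, r^8, r^12}; {e, r^8, r^4s, r^12s}; … (9 in all).
So G has 9 subgroups of order 4.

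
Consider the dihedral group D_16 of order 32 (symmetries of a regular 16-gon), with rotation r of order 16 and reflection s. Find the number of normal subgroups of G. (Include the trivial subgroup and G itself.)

G has 36 subgroups. Checking conjugation-invariance by order — order 1: 1/1 normal; order 2: 1/17 normal; order 4: 1/9 normal; order 8: 1/5 normal; order 16: 3/3 normal; order 32: 1/1 normal.
Total normal subgroups: 8.

8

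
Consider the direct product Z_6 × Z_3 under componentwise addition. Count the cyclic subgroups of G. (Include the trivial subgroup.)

Each element a generates a cyclic subgroup ⟨a⟩; distinct elements may generate the same one (a cyclic group of order d has φ(d) generators).
Cyclic subgroups by order — order 1: 1; order 2: 1; order 3: 4; order 6: 4.
Total: 10.

10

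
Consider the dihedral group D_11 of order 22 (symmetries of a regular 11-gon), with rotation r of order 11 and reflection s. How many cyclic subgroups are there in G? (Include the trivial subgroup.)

13

Group the elements of G by the cyclic subgroup they generate; each cyclic subgroup of order d accounts for φ(d) elements.
Cyclic subgroups by order — order 1: 1; order 2: 11; order 11: 1.
Total: 13.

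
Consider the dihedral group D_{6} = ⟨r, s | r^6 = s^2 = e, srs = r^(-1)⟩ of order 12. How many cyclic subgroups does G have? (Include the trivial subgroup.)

Each element a generates a cyclic subgroup ⟨a⟩; distinct elements may generate the same one (a cyclic group of order d has φ(d) generators).
Cyclic subgroups by order — order 1: 1; order 2: 7; order 3: 1; order 6: 1.
Total: 10.

10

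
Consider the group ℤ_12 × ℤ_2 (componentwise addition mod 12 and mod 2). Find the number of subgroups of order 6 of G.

|G| = 24 and 6 | 24, so subgroups of order 6 are possible by Lagrange.
The subgroups of order 6 are: {(0,0), (0,1), (4,0), (4,1), (8,0), (8,1)}; {(0,0), (2,0), (4,0), (6,0), (8,0), (10,0)}; {(0,0), (2,1), (4,0), (6,1), (8,0), (10,1)}.
So G has 3 subgroups of order 6.

3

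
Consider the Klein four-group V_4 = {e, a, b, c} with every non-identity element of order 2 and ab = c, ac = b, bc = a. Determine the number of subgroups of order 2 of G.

|G| = 4 and 2 | 4, so subgroups of order 2 are possible by Lagrange.
The subgroups of order 2 are: {e, a}; {e, b}; {e, c}.
So G has 3 subgroups of order 2.

3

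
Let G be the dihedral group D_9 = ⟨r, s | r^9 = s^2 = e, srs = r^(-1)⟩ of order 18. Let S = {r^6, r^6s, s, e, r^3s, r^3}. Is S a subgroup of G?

Yes

|S| = 6 divides |G| = 18, consistent with Lagrange.
S contains the identity, every element's inverse is in S, and S is closed under ·: it is a subgroup.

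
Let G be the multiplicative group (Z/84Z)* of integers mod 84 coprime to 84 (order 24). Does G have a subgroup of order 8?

8 | 24. A subgroup of order 8 is {1, 13, 29, 41, 43, 55, 71, 83}.

Yes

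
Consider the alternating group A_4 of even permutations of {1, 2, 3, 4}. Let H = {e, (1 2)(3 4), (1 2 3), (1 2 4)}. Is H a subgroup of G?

No

(1 2 4) ∈ H but its inverse (1 4 2) ∉ H, so H is not a subgroup.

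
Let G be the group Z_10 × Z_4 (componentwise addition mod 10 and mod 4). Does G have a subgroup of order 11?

11 does not divide |G| = 40, so by Lagrange no subgroup of order 11 exists.

No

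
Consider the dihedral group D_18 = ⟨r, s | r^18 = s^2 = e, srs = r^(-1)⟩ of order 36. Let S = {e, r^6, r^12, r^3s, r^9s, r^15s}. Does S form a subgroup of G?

Yes

|S| = 6 divides |G| = 36, consistent with Lagrange.
S contains the identity, every element's inverse is in S, and S is closed under ·: it is a subgroup.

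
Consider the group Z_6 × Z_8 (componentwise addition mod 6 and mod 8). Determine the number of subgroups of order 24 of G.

3

|G| = 48 and 24 | 48, so subgroups of order 24 are possible by Lagrange.
The subgroups of order 24 are: {(0,0), (0,1), (0,2), (0,3), (0,4), (0,5), (0,6), (0,7), (2,0), (2,1), (2,2), (2,3), (2,4), (2,5), (2,6), (2,7), (4,0), (4,1), (4,2), (4,3), (4,4), (4,5), (4,6), (4,7)}; {(0,0), (0,2), (0,4), (0,6), (1,0), (1,2), (1,4), (1,6), (2,0), (2,2), (2,4), (2,6), (3,0), (3,2), (3,4), (3,6), (4,0), (4,2), (4,4), (4,6), (5,0), (5,2), (5,4), (5,6)}; {(0,0), (0,2), (0,4), (0,6), (1,1), (1,3), (1,5), (1,7), (2,0), (2,2), (2,4), (2,6), (3,1), (3,3), (3,5), (3,7), (4,0), (4,2), (4,4), (4,6), (5,1), (5,3), (5,5), (5,7)}.
So G has 3 subgroups of order 24.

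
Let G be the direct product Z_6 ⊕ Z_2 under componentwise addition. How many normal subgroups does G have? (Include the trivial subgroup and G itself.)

G is abelian, so every subgroup is normal.
G has 10 subgroups in total, hence 10 normal subgroups.

10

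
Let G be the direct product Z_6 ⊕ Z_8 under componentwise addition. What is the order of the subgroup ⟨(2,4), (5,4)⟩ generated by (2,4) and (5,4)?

|⟨(2,4)⟩| = 6 and |⟨(5,4)⟩| = 6, so |H| is a multiple of lcm(6, 6) = 6 and divides |G| = 48.
Closing under the operation: H = {(0,0), (0,4), (1,0), (1,4), (2,0), (2,4), (3,0), (3,4), (4,0), (4,4), (5,0), (5,4)}, so |H| = 12.

12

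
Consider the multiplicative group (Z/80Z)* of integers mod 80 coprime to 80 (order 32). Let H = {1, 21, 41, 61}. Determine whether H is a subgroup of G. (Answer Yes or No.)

|H| = 4 divides |G| = 32, consistent with Lagrange.
H contains the identity, every element's inverse is in H, and H is closed under ·: it is a subgroup.
In fact H = ⟨61⟩.

Yes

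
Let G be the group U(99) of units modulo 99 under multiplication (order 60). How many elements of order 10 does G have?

12

Enumerating element orders in G gives 12 elements of order 10.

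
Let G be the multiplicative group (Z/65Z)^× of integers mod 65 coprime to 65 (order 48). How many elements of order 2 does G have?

3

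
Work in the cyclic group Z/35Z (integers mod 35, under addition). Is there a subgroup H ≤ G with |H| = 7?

Yes

7 | 35. A subgroup of order 7 is {0, 5, 10, 15, 20, 25, 30}.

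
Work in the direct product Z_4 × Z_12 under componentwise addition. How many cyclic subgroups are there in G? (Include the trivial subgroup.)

20

A cyclic subgroup of order d is generated by each of its φ(d) elements of order d, so the cyclic subgroups of order d number (#elements of order d)/φ(d).
Cyclic subgroups by order — order 1: 1; order 2: 3; order 3: 1; order 4: 6; order 6: 3; order 12: 6.
Total: 20.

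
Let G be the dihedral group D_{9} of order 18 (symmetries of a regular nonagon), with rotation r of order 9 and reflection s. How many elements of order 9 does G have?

6

The elements of order 9 are: r, r^2, r^4, r^5, r^7, r^8.
That's 6.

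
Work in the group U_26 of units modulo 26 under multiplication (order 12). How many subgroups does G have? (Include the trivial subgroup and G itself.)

|G| = 12, so by Lagrange every subgroup order divides 12. Divisors: 1, 2, 3, 4, 6, 12.
Subgroups by order — order 1: 1; order 2: 1; order 3: 1; order 4: 1; order 6: 1; order 12: 1.
Total: 1 + 1 + 1 + 1 + 1 + 1 = 6.

6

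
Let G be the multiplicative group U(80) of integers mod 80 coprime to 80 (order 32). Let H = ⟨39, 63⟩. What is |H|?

|⟨39⟩| = 2 and |⟨63⟩| = 4, so |H| is a multiple of lcm(2, 4) = 4 and divides |G| = 32.
Closing under the operation: H = {1, 39, 47, 49, 57, 63, 71, 73}, so |H| = 8.

8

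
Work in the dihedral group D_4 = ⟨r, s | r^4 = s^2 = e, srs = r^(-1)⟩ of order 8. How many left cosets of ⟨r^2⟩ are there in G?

4

|⟨r^2⟩| = 2 and |G| = 8.
By Lagrange, [G : H] = |G|/|H| = 8/2 = 4.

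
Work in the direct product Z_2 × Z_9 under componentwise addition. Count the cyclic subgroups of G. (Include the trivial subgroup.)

6

Each element a generates a cyclic subgroup ⟨a⟩; distinct elements may generate the same one (a cyclic group of order d has φ(d) generators).
Cyclic subgroups by order — order 1: 1; order 2: 1; order 3: 1; order 6: 1; order 9: 1; order 18: 1.
Total: 6.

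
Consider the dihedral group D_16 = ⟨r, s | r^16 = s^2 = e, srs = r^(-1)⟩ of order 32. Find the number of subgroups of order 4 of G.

9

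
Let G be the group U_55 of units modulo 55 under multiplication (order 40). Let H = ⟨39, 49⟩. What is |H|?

|⟨39⟩| = 10 and |⟨49⟩| = 10, so |H| is a multiple of lcm(10, 10) = 10 and divides |G| = 40.
Closing under the operation: H = {1, 4, 6, 9, 14, 16, 19, 21, 24, 26, 29, 31, 34, 36, 39, 41, 46, 49, 51, 54}, so |H| = 20.

20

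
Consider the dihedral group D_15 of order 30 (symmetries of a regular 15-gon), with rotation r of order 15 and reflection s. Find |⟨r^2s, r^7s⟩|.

6

|⟨r^2s⟩| = 2 and |⟨r^7s⟩| = 2, so |H| is a multiple of lcm(2, 2) = 2 and divides |G| = 30.
Closing under the operation: H = {e, r^5, r^10, r^2s, r^7s, r^12s}, so |H| = 6.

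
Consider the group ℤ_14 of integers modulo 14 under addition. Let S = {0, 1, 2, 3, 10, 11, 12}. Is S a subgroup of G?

No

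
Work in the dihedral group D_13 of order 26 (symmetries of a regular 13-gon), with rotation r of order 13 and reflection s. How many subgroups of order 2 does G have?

|G| = 26 and 2 | 26, so subgroups of order 2 are possible by Lagrange.
The subgroups of order 2 are: {e, r^10s}; {e, r^11s}; {e, r^12s}; {e, r^2s}; … (13 in all).
So G has 13 subgroups of order 2.

13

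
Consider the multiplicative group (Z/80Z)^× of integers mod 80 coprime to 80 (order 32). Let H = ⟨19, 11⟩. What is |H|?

8

|⟨19⟩| = 4 and |⟨11⟩| = 4, so |H| is a multiple of lcm(4, 4) = 4 and divides |G| = 32.
Closing under the operation: H = {1, 9, 11, 19, 41, 49, 51, 59}, so |H| = 8.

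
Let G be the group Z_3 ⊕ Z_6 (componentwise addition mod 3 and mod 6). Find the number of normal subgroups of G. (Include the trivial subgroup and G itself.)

G is abelian, so every subgroup is normal.
G has 12 subgroups in total, hence 12 normal subgroups.

12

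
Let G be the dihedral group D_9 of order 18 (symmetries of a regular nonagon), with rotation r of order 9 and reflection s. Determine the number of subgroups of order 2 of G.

|G| = 18 and 2 | 18, so subgroups of order 2 are possible by Lagrange.
The subgroups of order 2 are: {e, r^2s}; {e, r^3s}; {e, r^4s}; {e, r^5s}; … (9 in all).
So G has 9 subgroups of order 2.

9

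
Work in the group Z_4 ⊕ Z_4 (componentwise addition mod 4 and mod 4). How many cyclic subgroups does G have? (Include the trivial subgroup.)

Group the elements of G by the cyclic subgroup they generate; each cyclic subgroup of order d accounts for φ(d) elements.
Cyclic subgroups by order — order 1: 1; order 2: 3; order 4: 6.
Total: 10.

10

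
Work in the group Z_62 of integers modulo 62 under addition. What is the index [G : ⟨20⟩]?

2

|⟨20⟩| = 31 and |G| = 62.
By Lagrange, [G : H] = |G|/|H| = 62/31 = 2.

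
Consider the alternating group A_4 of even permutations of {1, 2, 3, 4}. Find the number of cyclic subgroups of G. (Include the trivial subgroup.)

8

A cyclic subgroup of order d is generated by each of its φ(d) elements of order d, so the cyclic subgroups of order d number (#elements of order d)/φ(d).
Cyclic subgroups by order — order 1: 1; order 2: 3; order 3: 4.
Total: 8.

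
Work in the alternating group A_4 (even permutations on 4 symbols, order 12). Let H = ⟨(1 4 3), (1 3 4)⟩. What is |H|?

|⟨(1 4 3)⟩| = 3 and |⟨(1 3 4)⟩| = 3, so |H| is a multiple of lcm(3, 3) = 3 and divides |G| = 12.
Closing under the operation: H = {e, (1 3 4), (1 4 3)}, so |H| = 3.

3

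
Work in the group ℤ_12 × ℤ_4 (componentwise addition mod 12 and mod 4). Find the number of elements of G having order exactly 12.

An element (a,b) has order lcm(ord(a), ord(b)); count pairs with lcm equal to 12.
Enumerating gives 24 such elements.

24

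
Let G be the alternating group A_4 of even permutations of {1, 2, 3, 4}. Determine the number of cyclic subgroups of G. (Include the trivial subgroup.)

8

Group the elements of G by the cyclic subgroup they generate; each cyclic subgroup of order d accounts for φ(d) elements.
Cyclic subgroups by order — order 1: 1; order 2: 3; order 3: 4.
Total: 8.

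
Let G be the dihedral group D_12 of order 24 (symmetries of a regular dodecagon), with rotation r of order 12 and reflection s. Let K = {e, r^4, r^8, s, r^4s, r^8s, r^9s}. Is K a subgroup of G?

|K| = 7 does not divide |G| = 24, so by Lagrange K is not a subgroup.

No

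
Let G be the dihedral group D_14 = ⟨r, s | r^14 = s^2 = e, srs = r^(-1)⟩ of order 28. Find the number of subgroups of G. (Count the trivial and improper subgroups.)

|G| = 28, so by Lagrange every subgroup order divides 28. Divisors: 1, 2, 4, 7, 14, 28.
Subgroups by order — order 1: 1; order 2: 15; order 4: 7; order 7: 1; order 14: 3; order 28: 1.
Total: 1 + 15 + 7 + 1 + 3 + 1 = 28.

28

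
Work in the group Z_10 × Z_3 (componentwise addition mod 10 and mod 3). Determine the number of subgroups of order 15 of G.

1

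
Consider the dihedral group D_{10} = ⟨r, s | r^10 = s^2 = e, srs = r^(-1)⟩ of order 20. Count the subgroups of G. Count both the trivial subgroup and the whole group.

22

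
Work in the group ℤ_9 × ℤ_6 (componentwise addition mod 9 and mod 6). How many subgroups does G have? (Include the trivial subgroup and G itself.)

20

|G| = 54, so by Lagrange every subgroup order divides 54. Divisors: 1, 2, 3, 6, 9, 18, 27, 54.
Subgroups by order — order 1: 1; order 2: 1; order 3: 4; order 6: 4; order 9: 4; order 18: 4; order 27: 1; order 54: 1.
Total: 1 + 1 + 4 + 4 + 4 + 4 + 1 + 1 = 20.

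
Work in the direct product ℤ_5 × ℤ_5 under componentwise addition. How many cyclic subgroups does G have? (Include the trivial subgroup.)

A cyclic subgroup of order d is generated by each of its φ(d) elements of order d, so the cyclic subgroups of order d number (#elements of order d)/φ(d).
Cyclic subgroups by order — order 1: 1; order 5: 6.
Total: 7.

7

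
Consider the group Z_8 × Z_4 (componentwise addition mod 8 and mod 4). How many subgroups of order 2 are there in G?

3

|G| = 32 and 2 | 32, so subgroups of order 2 are possible by Lagrange.
The subgroups of order 2 are: {(0,0), (0,2)}; {(0,0), (4,0)}; {(0,0), (4,2)}.
So G has 3 subgroups of order 2.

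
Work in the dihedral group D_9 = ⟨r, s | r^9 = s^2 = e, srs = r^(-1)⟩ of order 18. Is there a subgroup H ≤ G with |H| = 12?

12 does not divide |G| = 18, so by Lagrange no subgroup of order 12 exists.

No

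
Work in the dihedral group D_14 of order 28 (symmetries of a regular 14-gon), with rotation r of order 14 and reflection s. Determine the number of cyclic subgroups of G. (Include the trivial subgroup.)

18

Group the elements of G by the cyclic subgroup they generate; each cyclic subgroup of order d accounts for φ(d) elements.
Cyclic subgroups by order — order 1: 1; order 2: 15; order 7: 1; order 14: 1.
Total: 18.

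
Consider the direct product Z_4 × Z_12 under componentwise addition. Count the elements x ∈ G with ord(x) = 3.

An element (a,b) has order lcm(ord(a), ord(b)); count pairs with lcm equal to 3.
Enumerating gives 2 such elements.

2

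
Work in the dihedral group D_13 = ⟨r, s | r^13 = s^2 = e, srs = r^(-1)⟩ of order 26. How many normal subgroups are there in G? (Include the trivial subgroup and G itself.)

3

G has 16 subgroups. Checking conjugation-invariance by order — order 1: 1/1 normal; order 2: 0/13 normal; order 13: 1/1 normal; order 26: 1/1 normal.
Total normal subgroups: 3.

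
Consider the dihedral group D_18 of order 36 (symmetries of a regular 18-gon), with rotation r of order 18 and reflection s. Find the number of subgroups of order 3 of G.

1

|G| = 36 and 3 | 36, so subgroups of order 3 are possible by Lagrange.
The subgroups of order 3 are: {e, r^6, r^12}.
So G has 1 subgroup of order 3.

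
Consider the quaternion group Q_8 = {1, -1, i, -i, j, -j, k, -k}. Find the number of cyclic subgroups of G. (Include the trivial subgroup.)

A cyclic subgroup of order d is generated by each of its φ(d) elements of order d, so the cyclic subgroups of order d number (#elements of order d)/φ(d).
Cyclic subgroups by order — order 1: 1; order 2: 1; order 4: 3.
Total: 5.

5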